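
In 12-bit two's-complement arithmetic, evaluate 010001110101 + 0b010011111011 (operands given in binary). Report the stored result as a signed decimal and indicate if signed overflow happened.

-1680; overflow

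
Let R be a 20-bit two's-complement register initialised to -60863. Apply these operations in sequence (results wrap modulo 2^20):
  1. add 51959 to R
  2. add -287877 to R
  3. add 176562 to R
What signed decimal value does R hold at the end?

Start: R = -60863 = 11110001001001000001.
R = -60863 + 51959 = -8904 = 11111101110100111000
R = -8904 + (-287877) = -296781 = 10110111100010110011
R = -296781 + 176562 = -120219 = 11100010101001100101

-120219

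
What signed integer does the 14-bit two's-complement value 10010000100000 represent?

-7136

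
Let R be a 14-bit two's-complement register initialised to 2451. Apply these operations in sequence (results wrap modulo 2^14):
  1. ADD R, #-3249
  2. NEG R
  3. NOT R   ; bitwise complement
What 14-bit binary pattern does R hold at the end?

11110011100001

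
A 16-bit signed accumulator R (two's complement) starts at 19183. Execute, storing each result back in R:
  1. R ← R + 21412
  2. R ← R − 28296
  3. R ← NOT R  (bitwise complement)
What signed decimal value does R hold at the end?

Start: R = 19183 = 0100101011101111.
R = 19183 + 21412 = 40595; wraps to -24941 = 1001111010010011
R = -24941 − 28296 = -53237; wraps to 12299 = 0011000000001011
R = NOT 0011000000001011 = 1100111111110100 = -12300

-12300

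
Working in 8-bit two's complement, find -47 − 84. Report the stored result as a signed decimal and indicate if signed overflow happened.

125; overflow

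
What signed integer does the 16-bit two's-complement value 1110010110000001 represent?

-6783

MSB is 1, so the value is negative.
Unsigned reading: 58753. Subtract 2^16 = 65536: 58753 − 65536 = -6783.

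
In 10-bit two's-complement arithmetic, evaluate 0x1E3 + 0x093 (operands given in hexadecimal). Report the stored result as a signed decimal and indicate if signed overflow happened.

-394; overflow

0x1E3 = 0111100011 = 483 (signed)
0x093 = 0010010011 = 147 (signed)
  0111100011
+ 0010010011
= 1001110110
Result 1001110110: MSB = 1 → 630 − 1024 = -394.
Both addends are non-negative but the stored result is negative: signed overflow. The true value 483 + 147 = 630 lies outside [-512, 511].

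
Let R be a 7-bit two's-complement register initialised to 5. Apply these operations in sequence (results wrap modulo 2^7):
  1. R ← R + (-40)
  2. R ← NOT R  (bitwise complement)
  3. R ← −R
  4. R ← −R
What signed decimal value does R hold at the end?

34

Start: R = 5 = 0000101.
R = 5 + (-40) = -35 = 1011101
R = NOT 1011101 = 0100010 = 34
R = −(34) = -34 = 1011110
R = −(-34) = 34 = 0100010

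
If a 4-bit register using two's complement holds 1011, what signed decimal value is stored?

-5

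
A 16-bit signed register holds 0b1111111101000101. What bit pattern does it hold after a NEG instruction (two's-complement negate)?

Invert: 0000000010111010. Add 1: 0000000010111011.

0000000010111011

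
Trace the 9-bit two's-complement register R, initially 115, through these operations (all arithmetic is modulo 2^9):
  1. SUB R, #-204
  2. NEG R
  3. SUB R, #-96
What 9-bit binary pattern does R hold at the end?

100100001

Start: R = 115 = 001110011.
R = 115 − (-204) = 319; wraps to -193 = 100111111
R = −(-193) = 193 = 011000001
R = 193 − (-96) = 289; wraps to -223 = 100100001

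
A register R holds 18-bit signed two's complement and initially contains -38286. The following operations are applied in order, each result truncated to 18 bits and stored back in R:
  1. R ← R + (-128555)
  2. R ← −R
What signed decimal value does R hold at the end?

-95303

Start: R = -38286 = 110110101001110010.
R = -38286 + (-128555) = -166841; wraps to 95303 = 010111010001000111
R = −(95303) = -95303 = 101000101110111001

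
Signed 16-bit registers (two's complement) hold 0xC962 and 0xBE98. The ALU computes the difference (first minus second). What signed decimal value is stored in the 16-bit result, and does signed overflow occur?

0xC962 = 1100100101100010 = -13982 (signed)
0xBE98 = 1011111010011000 = -16744 (signed)
Subtract via negate-and-add: invert 1011111010011000 + 1 = 0100000101101000 (i.e. 16744).
  1100100101100010
+ 0100000101101000
= 0000101011001010  (discard carry-out 1)
Result 0000101011001010: MSB = 0 → value 2762.
Addends (after negating the subtrahend) have opposite signs, so signed overflow cannot occur.

2762; no overflow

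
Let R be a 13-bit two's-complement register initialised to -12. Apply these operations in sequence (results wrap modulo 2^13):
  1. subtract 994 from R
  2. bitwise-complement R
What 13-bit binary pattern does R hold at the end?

Start: R = -12 = 1111111110100.
R = -12 − 994 = -1006 = 1110000010010
R = NOT 1110000010010 = 0001111101101 = 1005

0001111101101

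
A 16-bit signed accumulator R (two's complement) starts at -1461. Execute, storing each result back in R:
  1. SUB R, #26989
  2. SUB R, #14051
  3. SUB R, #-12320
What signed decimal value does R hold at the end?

-30181

Start: R = -1461 = 1111101001001011.
R = -1461 − 26989 = -28450 = 1001000011011110
R = -28450 − 14051 = -42501; wraps to 23035 = 0101100111111011
R = 23035 − (-12320) = 35355; wraps to -30181 = 1000101000011011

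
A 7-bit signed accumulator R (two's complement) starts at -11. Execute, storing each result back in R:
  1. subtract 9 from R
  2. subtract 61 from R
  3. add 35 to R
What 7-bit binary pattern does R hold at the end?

1010010

Start: R = -11 = 1110101.
R = -11 − 9 = -20 = 1101100
R = -20 − 61 = -81; wraps to 47 = 0101111
R = 47 + 35 = 82; wraps to -46 = 1010010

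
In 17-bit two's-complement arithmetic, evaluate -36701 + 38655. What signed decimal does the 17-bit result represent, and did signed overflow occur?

-36701 → 10111000010100011
38655 → 01001011011111111
  10111000010100011
+ 01001011011111111
= 00000011110100010  (discard carry-out 1)
Result 00000011110100010: MSB = 0 → value 1954.
Addends have opposite signs, so signed overflow cannot occur.

1954; no overflow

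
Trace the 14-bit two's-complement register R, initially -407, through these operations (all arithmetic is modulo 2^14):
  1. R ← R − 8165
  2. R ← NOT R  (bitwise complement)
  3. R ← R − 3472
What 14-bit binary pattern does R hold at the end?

Start: R = -407 = 11111001101001.
R = -407 − 8165 = -8572; wraps to 7812 = 01111010000100
R = NOT 01111010000100 = 10000101111011 = -7813
R = -7813 − 3472 = -11285; wraps to 5099 = 01001111101011

01001111101011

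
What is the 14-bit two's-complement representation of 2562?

2562 is non-negative, so write it directly in 14 bits: 00101000000010.

00101000000010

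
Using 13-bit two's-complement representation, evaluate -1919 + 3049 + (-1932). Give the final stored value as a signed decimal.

-802

-1919 + 3049 = 1130 (0010001101010)
1130 + (-1932) = -802 (1110011011110)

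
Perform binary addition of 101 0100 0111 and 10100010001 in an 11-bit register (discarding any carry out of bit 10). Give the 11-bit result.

01001011000

  10101000111
+ 10100010001
= 01001011000  (discard carry-out 1)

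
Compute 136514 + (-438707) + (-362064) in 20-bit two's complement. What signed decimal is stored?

384319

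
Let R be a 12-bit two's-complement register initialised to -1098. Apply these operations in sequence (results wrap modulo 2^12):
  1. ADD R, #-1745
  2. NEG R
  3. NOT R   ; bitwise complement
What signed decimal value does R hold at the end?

1252

Start: R = -1098 = 101110110110.
R = -1098 + (-1745) = -2843; wraps to 1253 = 010011100101
R = −(1253) = -1253 = 101100011011
R = NOT 101100011011 = 010011100100 = 1252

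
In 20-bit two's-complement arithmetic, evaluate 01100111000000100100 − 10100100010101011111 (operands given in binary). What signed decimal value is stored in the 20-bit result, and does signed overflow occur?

-251195; overflow

01100111000000100100 = 421924 (signed)
10100100010101011111 = -375457 (signed)
Subtract via negate-and-add: invert 10100100010101011111 + 1 = 01011011101010100001 (i.e. 375457).
  01100111000000100100
+ 01011011101010100001
= 11000010101011000101
Result 11000010101011000101: MSB = 1 → 797381 − 1048576 = -251195.
Both addends (after negating the subtrahend) are non-negative but the stored result is negative: signed overflow. The true value 421924 − (-375457) = 797381 lies outside [-524288, 524287].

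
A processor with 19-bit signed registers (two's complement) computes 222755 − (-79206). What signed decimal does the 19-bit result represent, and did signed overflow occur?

-222327; overflow

222755 → 0110110011000100011
-79206 → 1101100101010011010
Subtract via negate-and-add: invert 1101100101010011010 + 1 = 0010011010101100110 (i.e. 79206).
  0110110011000100011
+ 0010011010101100110
= 1001001101110001001
Result 1001001101110001001: MSB = 1 → 301961 − 524288 = -222327.
Both addends (after negating the subtrahend) are non-negative but the stored result is negative: signed overflow. The true value 222755 − (-79206) = 301961 lies outside [-262144, 262143].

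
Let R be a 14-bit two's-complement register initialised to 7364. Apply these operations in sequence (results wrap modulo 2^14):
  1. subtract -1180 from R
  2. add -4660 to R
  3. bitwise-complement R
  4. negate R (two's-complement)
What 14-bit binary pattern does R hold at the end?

00111100101101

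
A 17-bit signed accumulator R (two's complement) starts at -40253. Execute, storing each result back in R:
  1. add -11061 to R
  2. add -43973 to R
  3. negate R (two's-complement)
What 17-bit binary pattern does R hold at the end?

10111010000110111

Start: R = -40253 = 10110001011000011.
R = -40253 + (-11061) = -51314 = 10011011110001110
R = -51314 + (-43973) = -95287; wraps to 35785 = 01000101111001001
R = −(35785) = -35785 = 10111010000110111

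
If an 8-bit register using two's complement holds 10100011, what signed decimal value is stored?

-93

MSB is 1, so the value is negative.
Unsigned reading: 163. Subtract 2^8 = 256: 163 − 256 = -93.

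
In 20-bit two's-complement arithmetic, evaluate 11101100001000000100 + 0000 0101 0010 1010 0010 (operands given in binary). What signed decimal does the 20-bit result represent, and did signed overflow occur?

-60250; no overflow

11101100001000000100 = -81404 (signed)
0000 0101 0010 1010 0010 → 00000101001010100010 = 21154 (signed)
  11101100001000000100
+ 00000101001010100010
= 11110001010010100110
Result 11110001010010100110: MSB = 1 → 988326 − 1048576 = -60250.
Addends have opposite signs, so signed overflow cannot occur.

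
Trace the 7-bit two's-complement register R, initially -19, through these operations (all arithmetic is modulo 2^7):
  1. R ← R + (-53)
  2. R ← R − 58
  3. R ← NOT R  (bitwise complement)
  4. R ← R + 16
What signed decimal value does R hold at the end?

Start: R = -19 = 1101101.
R = -19 + (-53) = -72; wraps to 56 = 0111000
R = 56 − 58 = -2 = 1111110
R = NOT 1111110 = 0000001 = 1
R = 1 + 16 = 17 = 0010001

17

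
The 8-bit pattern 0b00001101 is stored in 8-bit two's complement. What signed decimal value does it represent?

MSB is 0, so the value is non-negative: 00001101 = 13.

13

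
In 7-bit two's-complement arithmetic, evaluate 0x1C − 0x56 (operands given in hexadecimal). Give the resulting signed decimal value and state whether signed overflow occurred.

-58; overflow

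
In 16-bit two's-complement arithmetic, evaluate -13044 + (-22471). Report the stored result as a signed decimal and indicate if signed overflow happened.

-13044 → 1100110100001100
-22471 → 1010100000111001
  1100110100001100
+ 1010100000111001
= 0111010101000101  (discard carry-out 1)
Result 0111010101000101: MSB = 0 → value 30021.
Both addends are negative but the stored result is non-negative: signed overflow. The true value -13044 + (-22471) = -35515 lies outside [-32768, 32767].

30021; overflow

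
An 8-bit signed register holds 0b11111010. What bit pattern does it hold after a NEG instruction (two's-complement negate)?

Invert: 00000101. Add 1: 00000110.
Check: 11111010 = -6, 00000110 = 6.

00000110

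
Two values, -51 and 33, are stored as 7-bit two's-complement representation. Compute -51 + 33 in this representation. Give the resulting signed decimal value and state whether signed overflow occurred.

-18; no overflow

-51 → 1001101
33 → 0100001
  1001101
+ 0100001
= 1101110
Result 1101110: MSB = 1 → 110 − 128 = -18.
Addends have opposite signs, so signed overflow cannot occur.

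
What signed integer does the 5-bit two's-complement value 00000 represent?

0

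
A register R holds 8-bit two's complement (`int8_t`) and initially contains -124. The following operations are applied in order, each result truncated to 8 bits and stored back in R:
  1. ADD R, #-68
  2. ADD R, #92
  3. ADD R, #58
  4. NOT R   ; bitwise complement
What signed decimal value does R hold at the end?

Start: R = -124 = 10000100.
R = -124 + (-68) = -192; wraps to 64 = 01000000
R = 64 + 92 = 156; wraps to -100 = 10011100
R = -100 + 58 = -42 = 11010110
R = NOT 11010110 = 00101001 = 41

41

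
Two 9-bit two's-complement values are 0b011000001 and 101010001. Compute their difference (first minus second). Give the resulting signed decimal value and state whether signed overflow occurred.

-144; overflow

0b011000001 → 011000001 = 193 (signed)
101010001 = -175 (signed)
Subtract via negate-and-add: invert 101010001 + 1 = 010101111 (i.e. 175).
  011000001
+ 010101111
= 101110000
Result 101110000: MSB = 1 → 368 − 512 = -144.
Both addends (after negating the subtrahend) are non-negative but the stored result is negative: signed overflow. The true value 193 − (-175) = 368 lies outside [-256, 255].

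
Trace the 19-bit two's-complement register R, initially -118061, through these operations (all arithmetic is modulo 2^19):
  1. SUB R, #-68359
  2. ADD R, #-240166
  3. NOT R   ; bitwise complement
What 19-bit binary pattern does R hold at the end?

Start: R = -118061 = 1100011001011010011.
R = -118061 − (-68359) = -49702 = 1110011110111011010
R = -49702 + (-240166) = -289868; wraps to 234420 = 0111001001110110100
R = NOT 0111001001110110100 = 1000110110001001011 = -234421

1000110110001001011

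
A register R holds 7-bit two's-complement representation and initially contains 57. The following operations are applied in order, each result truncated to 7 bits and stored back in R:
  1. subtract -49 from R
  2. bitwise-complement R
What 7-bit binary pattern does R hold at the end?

Start: R = 57 = 0111001.
R = 57 − (-49) = 106; wraps to -22 = 1101010
R = NOT 1101010 = 0010101 = 21

0010101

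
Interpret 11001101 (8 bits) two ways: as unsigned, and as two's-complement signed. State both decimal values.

Unsigned: 11001101 = 205.
Signed: MSB=1 → 205 − 256 = -51.

unsigned = 205, signed = -51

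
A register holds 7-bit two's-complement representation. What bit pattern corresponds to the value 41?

41 is non-negative, so write it directly in 7 bits: 0101001.

0101001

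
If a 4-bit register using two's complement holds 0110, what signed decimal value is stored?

6

MSB is 0, so the value is non-negative: 0110 = 6.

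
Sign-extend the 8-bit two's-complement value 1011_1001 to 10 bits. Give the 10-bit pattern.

1110111001

MSB of 10111001 is 1; replicate it into the new high bits.
11|10111001 → 1110111001 (still -71).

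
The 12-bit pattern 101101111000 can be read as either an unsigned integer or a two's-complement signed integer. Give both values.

unsigned = 2936, signed = -1160

Unsigned: 101101111000 = 2936.
Signed: MSB=1 → 2936 − 4096 = -1160.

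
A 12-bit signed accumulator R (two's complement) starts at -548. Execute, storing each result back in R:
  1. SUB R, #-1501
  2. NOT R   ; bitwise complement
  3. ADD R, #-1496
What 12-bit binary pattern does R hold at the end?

011001101110

Start: R = -548 = 110111011100.
R = -548 − (-1501) = 953 = 001110111001
R = NOT 001110111001 = 110001000110 = -954
R = -954 + (-1496) = -2450; wraps to 1646 = 011001101110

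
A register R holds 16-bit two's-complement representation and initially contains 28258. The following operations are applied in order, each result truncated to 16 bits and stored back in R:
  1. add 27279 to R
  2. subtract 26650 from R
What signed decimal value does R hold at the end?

28887

Start: R = 28258 = 0110111001100010.
R = 28258 + 27279 = 55537; wraps to -9999 = 1101100011110001
R = -9999 − 26650 = -36649; wraps to 28887 = 0111000011010111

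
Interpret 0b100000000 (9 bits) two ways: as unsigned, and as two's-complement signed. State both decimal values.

Unsigned: 100000000 = 256.
Signed: MSB=1 → 256 − 512 = -256.

unsigned = 256, signed = -256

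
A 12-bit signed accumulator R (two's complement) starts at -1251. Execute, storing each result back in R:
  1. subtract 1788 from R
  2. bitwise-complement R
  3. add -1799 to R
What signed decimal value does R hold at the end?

Start: R = -1251 = 101100011101.
R = -1251 − 1788 = -3039; wraps to 1057 = 010000100001
R = NOT 010000100001 = 101111011110 = -1058
R = -1058 + (-1799) = -2857; wraps to 1239 = 010011010111

1239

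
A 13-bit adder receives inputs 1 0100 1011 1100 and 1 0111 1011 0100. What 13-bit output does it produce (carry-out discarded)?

0110001110000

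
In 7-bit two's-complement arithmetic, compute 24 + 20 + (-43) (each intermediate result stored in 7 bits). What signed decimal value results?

1

24 + 20 = 44 (0101100)
44 + (-43) = 1 (0000001)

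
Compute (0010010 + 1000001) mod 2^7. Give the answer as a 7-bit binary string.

  0010010
+ 1000001
= 1010011

1010011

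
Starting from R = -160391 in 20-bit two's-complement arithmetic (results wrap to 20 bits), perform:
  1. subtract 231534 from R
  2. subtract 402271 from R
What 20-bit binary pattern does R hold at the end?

00111110000110101100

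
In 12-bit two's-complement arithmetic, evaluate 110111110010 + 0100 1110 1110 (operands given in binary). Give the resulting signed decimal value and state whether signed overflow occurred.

736; no overflow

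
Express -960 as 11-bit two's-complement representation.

|-960| = 960 = 01111000000 in 11 bits.
Invert the bits: 10000111111. Add 1: 10001000000.

10001000000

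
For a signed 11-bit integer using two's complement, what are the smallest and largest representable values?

Minimum: −2^10 = -1024.
Maximum: 2^10 − 1 = 1023.

min = -1024, max = 1023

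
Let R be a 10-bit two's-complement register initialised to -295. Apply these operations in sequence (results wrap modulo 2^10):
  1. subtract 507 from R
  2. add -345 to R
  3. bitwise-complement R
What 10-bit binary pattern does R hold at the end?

0001111010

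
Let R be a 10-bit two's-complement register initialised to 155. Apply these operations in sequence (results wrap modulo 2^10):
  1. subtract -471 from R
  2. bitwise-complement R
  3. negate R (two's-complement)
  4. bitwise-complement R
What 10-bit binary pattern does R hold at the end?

0110001100

Start: R = 155 = 0010011011.
R = 155 − (-471) = 626; wraps to -398 = 1001110010
R = NOT 1001110010 = 0110001101 = 397
R = −(397) = -397 = 1001110011
R = NOT 1001110011 = 0110001100 = 396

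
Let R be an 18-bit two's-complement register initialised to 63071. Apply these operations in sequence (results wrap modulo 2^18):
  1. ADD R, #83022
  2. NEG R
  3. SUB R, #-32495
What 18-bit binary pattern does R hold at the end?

100100010001000010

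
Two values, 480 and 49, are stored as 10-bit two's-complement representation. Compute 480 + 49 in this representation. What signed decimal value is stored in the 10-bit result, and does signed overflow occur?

480 → 0111100000
49 → 0000110001
  0111100000
+ 0000110001
= 1000010001
Result 1000010001: MSB = 1 → 529 − 1024 = -495.
Both addends are non-negative but the stored result is negative: signed overflow. The true value 480 + 49 = 529 lies outside [-512, 511].

-495; overflow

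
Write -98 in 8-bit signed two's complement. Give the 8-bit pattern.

|-98| = 98 = 01100010 in 8 bits.
Invert the bits: 10011101. Add 1: 10011110.
Check: 10011110 reads as 158 − 256 = -98.

10011110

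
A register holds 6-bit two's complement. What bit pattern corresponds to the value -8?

111000

|-8| = 8 = 001000 in 6 bits.
Invert the bits: 110111. Add 1: 111000.
Check: 111000 reads as 56 − 64 = -8.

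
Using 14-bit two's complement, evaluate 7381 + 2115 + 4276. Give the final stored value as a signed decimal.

-2612

7381 + 2115 = 9496 → wraps to -6888 (10010100011000)
-6888 + 4276 = -2612 (11010111001100)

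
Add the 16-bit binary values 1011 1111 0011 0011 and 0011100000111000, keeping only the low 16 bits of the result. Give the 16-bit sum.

1111011101101011

  1011111100110011
+ 0011100000111000
= 1111011101101011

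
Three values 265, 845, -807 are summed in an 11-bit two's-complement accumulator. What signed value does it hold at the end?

303

265 + 845 = 1110 → wraps to -938 (10001010110)
-938 + (-807) = -1745 → wraps to 303 (00100101111)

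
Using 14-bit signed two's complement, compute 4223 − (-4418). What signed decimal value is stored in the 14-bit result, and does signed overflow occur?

4223 → 01000001111111
-4418 → 10111010111110
Subtract via negate-and-add: invert 10111010111110 + 1 = 01000101000010 (i.e. 4418).
  01000001111111
+ 01000101000010
= 10000111000001
Result 10000111000001: MSB = 1 → 8641 − 16384 = -7743.
Both addends (after negating the subtrahend) are non-negative but the stored result is negative: signed overflow. The true value 4223 − (-4418) = 8641 lies outside [-8192, 8191].

-7743; overflow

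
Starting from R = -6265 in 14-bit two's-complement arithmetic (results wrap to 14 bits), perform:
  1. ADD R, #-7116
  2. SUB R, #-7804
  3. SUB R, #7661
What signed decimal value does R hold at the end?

3146

Start: R = -6265 = 10011110000111.
R = -6265 + (-7116) = -13381; wraps to 3003 = 00101110111011
R = 3003 − (-7804) = 10807; wraps to -5577 = 10101000110111
R = -5577 − 7661 = -13238; wraps to 3146 = 00110001001010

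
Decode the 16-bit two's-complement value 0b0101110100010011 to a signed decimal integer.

MSB is 0, so the value is non-negative: 0101110100010011 = 23827.

23827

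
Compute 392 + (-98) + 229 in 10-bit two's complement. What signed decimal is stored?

392 + (-98) = 294 (0100100110)
294 + 229 = 523 → wraps to -501 (1000001011)

-501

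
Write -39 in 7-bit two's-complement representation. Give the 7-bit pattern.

|-39| = 39 = 0100111 in 7 bits.
Invert the bits: 1011000. Add 1: 1011001.

1011001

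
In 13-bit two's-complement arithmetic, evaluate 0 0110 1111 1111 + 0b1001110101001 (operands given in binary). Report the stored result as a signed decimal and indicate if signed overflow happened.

-1368; no overflow

0 0110 1111 1111 → 0011011111111 = 1791 (signed)
0b1001110101001 → 1001110101001 = -3159 (signed)
  0011011111111
+ 1001110101001
= 1101010101000
Result 1101010101000: MSB = 1 → 6824 − 8192 = -1368.
Addends have opposite signs, so signed overflow cannot occur.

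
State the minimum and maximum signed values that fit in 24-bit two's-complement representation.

min = -8388608, max = 8388607

Minimum: −2^23 = -8388608.
Maximum: 2^23 − 1 = 8388607.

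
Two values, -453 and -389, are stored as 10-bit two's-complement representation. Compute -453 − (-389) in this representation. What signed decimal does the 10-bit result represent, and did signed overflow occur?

-453 → 1000111011
-389 → 1001111011
Subtract via negate-and-add: invert 1001111011 + 1 = 0110000101 (i.e. 389).
  1000111011
+ 0110000101
= 1111000000
Result 1111000000: MSB = 1 → 960 − 1024 = -64.
Addends (after negating the subtrahend) have opposite signs, so signed overflow cannot occur.

-64; no overflow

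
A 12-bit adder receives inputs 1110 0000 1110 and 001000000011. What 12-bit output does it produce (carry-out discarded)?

000000010001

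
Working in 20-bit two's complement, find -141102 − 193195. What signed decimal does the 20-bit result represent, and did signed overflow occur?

-141102 → 11011101100011010010
193195 → 00101111001010101011
Subtract via negate-and-add: invert 00101111001010101011 + 1 = 11010000110101010101 (i.e. -193195).
  11011101100011010010
+ 11010000110101010101
= 10101110011000100111  (discard carry-out 1)
Result 10101110011000100111: MSB = 1 → 714279 − 1048576 = -334297.
Both addends (after negating the subtrahend) are negative and so is the stored result: no signed overflow.

-334297; no overflow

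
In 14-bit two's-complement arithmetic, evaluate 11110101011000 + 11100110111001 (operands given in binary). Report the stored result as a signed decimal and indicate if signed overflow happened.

11110101011000 = -680 (signed)
11100110111001 = -1607 (signed)
  11110101011000
+ 11100110111001
= 11011100010001  (discard carry-out 1)
Result 11011100010001: MSB = 1 → 14097 − 16384 = -2287.
Both addends are negative and so is the stored result: no signed overflow.

-2287; no overflow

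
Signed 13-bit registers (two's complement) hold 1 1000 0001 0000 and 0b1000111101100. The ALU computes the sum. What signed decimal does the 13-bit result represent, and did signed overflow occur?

1 1000 0001 0000 → 1100000010000 = -2032 (signed)
0b1000111101100 → 1000111101100 = -3604 (signed)
  1100000010000
+ 1000111101100
= 0100111111100  (discard carry-out 1)
Result 0100111111100: MSB = 0 → value 2556.
Both addends are negative but the stored result is non-negative: signed overflow. The true value -2032 + (-3604) = -5636 lies outside [-4096, 4095].

2556; overflow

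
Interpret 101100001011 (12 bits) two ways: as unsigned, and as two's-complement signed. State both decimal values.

unsigned = 2827, signed = -1269

Unsigned: 101100001011 = 2827.
Signed: MSB=1 → 2827 − 4096 = -1269.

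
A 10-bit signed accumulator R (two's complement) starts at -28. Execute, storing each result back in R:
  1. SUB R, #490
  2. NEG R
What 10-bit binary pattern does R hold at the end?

1000000110

Start: R = -28 = 1111100100.
R = -28 − 490 = -518; wraps to 506 = 0111111010
R = −(506) = -506 = 1000000110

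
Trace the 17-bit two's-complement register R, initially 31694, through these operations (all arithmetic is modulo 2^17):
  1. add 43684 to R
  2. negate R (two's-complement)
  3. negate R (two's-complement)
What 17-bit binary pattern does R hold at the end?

10010011001110010

Start: R = 31694 = 00111101111001110.
R = 31694 + 43684 = 75378; wraps to -55694 = 10010011001110010
R = −(-55694) = 55694 = 01101100110001110
R = −(55694) = -55694 = 10010011001110010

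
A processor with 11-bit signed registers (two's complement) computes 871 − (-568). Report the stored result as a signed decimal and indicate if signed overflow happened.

-609; overflow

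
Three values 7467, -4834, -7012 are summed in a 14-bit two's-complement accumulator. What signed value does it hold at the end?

-4379

7467 + (-4834) = 2633 (00101001001001)
2633 + (-7012) = -4379 (10111011100101)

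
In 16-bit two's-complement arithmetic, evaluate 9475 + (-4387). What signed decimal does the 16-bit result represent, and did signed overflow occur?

5088; no overflow

9475 → 0010010100000011
-4387 → 1110111011011101
  0010010100000011
+ 1110111011011101
= 0001001111100000  (discard carry-out 1)
Result 0001001111100000: MSB = 0 → value 5088.
Addends have opposite signs, so signed overflow cannot occur.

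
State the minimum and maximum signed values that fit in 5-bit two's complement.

min = -16, max = 15

Minimum: −2^4 = -16.
Maximum: 2^4 − 1 = 15.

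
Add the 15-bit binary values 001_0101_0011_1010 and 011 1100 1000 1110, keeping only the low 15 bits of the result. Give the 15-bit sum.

  001010100111010
+ 011110010001110
= 101000111001000

101000111001000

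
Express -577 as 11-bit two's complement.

10110111111

|-577| = 577 = 01001000001 in 11 bits.
Invert the bits: 10110111110. Add 1: 10110111111.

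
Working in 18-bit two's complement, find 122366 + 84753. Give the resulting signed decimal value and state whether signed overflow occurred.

122366 → 011101110111111110
84753 → 010100101100010001
  011101110111111110
+ 010100101100010001
= 110010100100001111
Result 110010100100001111: MSB = 1 → 207119 − 262144 = -55025.
Both addends are non-negative but the stored result is negative: signed overflow. The true value 122366 + 84753 = 207119 lies outside [-131072, 131071].

-55025; overflow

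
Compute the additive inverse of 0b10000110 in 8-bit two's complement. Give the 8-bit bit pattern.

Invert: 01111001. Add 1: 01111010.
Check: 10000110 = -122, 01111010 = 122.

01111010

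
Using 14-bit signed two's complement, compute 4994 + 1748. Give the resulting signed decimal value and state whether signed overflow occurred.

4994 → 01001110000010
1748 → 00011011010100
  01001110000010
+ 00011011010100
= 01101001010110
Result 01101001010110: MSB = 0 → value 6742.
Both addends are non-negative and so is the stored result: no signed overflow.

6742; no overflow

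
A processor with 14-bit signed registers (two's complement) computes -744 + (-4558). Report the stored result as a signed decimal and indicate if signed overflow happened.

-5302; no overflow

-744 → 11110100011000
-4558 → 10111000110010
  11110100011000
+ 10111000110010
= 10101101001010  (discard carry-out 1)
Result 10101101001010: MSB = 1 → 11082 − 16384 = -5302.
Both addends are negative and so is the stored result: no signed overflow.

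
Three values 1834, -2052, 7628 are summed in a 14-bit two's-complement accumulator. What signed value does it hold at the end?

1834 + (-2052) = -218 (11111100100110)
-218 + 7628 = 7410 (01110011110010)

7410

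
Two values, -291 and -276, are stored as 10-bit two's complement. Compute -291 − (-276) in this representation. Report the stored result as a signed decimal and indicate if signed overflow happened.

-291 → 1011011101
-276 → 1011101100
Subtract via negate-and-add: invert 1011101100 + 1 = 0100010100 (i.e. 276).
  1011011101
+ 0100010100
= 1111110001
Result 1111110001: MSB = 1 → 1009 − 1024 = -15.
Addends (after negating the subtrahend) have opposite signs, so signed overflow cannot occur.

-15; no overflow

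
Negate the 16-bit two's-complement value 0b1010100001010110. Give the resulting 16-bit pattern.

Invert: 0101011110101001. Add 1: 0101011110101010.
Check: 1010100001010110 = -22442, 0101011110101010 = 22442.

0101011110101010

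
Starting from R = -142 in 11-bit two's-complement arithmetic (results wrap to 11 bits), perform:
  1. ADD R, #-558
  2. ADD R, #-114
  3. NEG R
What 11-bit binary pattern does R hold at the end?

01100101110

Start: R = -142 = 11101110010.
R = -142 + (-558) = -700 = 10101000100
R = -700 + (-114) = -814 = 10011010010
R = −(-814) = 814 = 01100101110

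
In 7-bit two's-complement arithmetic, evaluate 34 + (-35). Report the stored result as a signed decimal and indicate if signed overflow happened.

-1; no overflow

34 → 0100010
-35 → 1011101
  0100010
+ 1011101
= 1111111
Result 1111111: MSB = 1 → 127 − 128 = -1.
Addends have opposite signs, so signed overflow cannot occur.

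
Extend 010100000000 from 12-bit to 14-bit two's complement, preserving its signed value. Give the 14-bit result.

MSB of 010100000000 is 0; replicate it into the new high bits.
00|010100000000 → 00010100000000 (still 1280).

00010100000000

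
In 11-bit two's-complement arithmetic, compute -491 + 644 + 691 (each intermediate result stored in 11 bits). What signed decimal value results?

844

-491 + 644 = 153 (00010011001)
153 + 691 = 844 (01101001100)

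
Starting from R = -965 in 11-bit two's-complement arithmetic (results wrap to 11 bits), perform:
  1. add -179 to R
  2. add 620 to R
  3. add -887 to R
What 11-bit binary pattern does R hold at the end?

Start: R = -965 = 10000111011.
R = -965 + (-179) = -1144; wraps to 904 = 01110001000
R = 904 + 620 = 1524; wraps to -524 = 10111110100
R = -524 + (-887) = -1411; wraps to 637 = 01001111101

01001111101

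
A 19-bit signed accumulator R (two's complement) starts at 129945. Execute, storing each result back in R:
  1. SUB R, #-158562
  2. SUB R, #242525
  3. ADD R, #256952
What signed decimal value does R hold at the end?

Start: R = 129945 = 0011111101110011001.
R = 129945 − (-158562) = 288507; wraps to -235781 = 1000110011011111011
R = -235781 − 242525 = -478306; wraps to 45982 = 0001011001110011110
R = 45982 + 256952 = 302934; wraps to -221354 = 1001001111101010110

-221354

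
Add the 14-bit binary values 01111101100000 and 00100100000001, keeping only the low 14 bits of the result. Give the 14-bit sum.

  01111101100000
+ 00100100000001
= 10100001100001

10100001100001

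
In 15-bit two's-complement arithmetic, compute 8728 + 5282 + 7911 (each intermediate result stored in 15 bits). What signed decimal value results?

8728 + 5282 = 14010 (011011010111010)
14010 + 7911 = 21921 → wraps to -10847 (101010110100001)

-10847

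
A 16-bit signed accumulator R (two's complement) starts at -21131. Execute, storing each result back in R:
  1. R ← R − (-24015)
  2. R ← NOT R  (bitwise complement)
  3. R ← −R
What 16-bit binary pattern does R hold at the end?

0000101101000101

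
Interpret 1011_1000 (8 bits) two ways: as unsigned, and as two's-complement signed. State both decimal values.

Unsigned: 10111000 = 184.
Signed: MSB=1 → 184 − 256 = -72.

unsigned = 184, signed = -72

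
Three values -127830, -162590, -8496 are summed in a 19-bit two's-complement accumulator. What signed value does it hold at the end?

-127830 + (-162590) = -290420 → wraps to 233868 (0111001000110001100)
233868 + (-8496) = 225372 (0110111000001011100)

225372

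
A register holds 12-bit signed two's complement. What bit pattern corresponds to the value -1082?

|-1082| = 1082 = 010000111010 in 12 bits.
Invert the bits: 101111000101. Add 1: 101111000110.

101111000110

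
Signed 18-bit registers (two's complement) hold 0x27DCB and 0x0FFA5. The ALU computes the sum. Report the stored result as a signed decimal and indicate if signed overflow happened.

-33424; no overflow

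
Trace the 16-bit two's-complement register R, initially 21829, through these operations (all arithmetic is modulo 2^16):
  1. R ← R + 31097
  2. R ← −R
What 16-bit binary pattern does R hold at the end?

0011000101000010

Start: R = 21829 = 0101010101000101.
R = 21829 + 31097 = 52926; wraps to -12610 = 1100111010111110
R = −(-12610) = 12610 = 0011000101000010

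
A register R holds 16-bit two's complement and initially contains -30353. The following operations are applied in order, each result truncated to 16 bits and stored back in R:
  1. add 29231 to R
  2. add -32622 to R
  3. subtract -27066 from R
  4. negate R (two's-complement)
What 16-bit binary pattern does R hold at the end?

0001101000010110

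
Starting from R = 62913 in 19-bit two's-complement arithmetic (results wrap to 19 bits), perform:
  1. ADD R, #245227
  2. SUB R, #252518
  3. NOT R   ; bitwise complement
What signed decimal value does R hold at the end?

-55623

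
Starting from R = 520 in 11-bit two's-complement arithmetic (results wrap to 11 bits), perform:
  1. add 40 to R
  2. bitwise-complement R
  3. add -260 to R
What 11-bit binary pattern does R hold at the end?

10011001011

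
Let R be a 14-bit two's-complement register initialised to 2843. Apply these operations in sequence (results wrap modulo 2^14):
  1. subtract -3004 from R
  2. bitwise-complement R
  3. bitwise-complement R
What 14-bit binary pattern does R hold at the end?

Start: R = 2843 = 00101100011011.
R = 2843 − (-3004) = 5847 = 01011011010111
R = NOT 01011011010111 = 10100100101000 = -5848
R = NOT 10100100101000 = 01011011010111 = 5847

01011011010111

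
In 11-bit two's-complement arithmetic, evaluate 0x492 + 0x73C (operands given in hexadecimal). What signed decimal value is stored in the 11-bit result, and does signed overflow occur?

974; overflow

0x492 = 10010010010 = -878 (signed)
0x73C = 11100111100 = -196 (signed)
  10010010010
+ 11100111100
= 01111001110  (discard carry-out 1)
Result 01111001110: MSB = 0 → value 974.
Both addends are negative but the stored result is non-negative: signed overflow. The true value -878 + (-196) = -1074 lies outside [-1024, 1023].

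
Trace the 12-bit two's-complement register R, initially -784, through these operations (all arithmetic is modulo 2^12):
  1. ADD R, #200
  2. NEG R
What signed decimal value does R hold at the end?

584

Start: R = -784 = 110011110000.
R = -784 + 200 = -584 = 110110111000
R = −(-584) = 584 = 001001001000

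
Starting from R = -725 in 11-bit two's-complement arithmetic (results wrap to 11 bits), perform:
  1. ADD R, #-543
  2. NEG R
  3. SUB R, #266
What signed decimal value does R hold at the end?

Start: R = -725 = 10100101011.
R = -725 + (-543) = -1268; wraps to 780 = 01100001100
R = −(780) = -780 = 10011110100
R = -780 − 266 = -1046; wraps to 1002 = 01111101010

1002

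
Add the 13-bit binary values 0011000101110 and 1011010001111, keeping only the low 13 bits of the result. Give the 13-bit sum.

  0011000101110
+ 1011010001111
= 1110010111101

1110010111101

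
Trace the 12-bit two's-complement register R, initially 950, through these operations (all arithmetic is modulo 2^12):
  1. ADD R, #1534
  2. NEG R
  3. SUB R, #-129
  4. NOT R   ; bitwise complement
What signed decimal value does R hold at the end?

-1742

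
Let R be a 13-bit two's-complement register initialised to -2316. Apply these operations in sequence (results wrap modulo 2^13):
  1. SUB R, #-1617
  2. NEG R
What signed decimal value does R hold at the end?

699

Start: R = -2316 = 1011011110100.
R = -2316 − (-1617) = -699 = 1110101000101
R = −(-699) = 699 = 0001010111011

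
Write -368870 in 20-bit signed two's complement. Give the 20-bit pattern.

10100101111100011010

|-368870| = 368870 = 01011010000011100110 in 20 bits.
Invert the bits: 10100101111100011001. Add 1: 10100101111100011010.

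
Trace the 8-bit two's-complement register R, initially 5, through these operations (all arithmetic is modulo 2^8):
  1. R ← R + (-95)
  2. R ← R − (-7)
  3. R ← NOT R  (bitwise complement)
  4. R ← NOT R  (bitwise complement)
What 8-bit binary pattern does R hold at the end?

10101101

Start: R = 5 = 00000101.
R = 5 + (-95) = -90 = 10100110
R = -90 − (-7) = -83 = 10101101
R = NOT 10101101 = 01010010 = 82
R = NOT 01010010 = 10101101 = -83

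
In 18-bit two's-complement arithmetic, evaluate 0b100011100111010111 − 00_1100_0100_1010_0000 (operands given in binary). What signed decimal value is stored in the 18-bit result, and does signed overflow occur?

0b100011100111010111 → 100011100111010111 = -116265 (signed)
00_1100_0100_1010_0000 → 001100010010100000 = 50336 (signed)
Subtract via negate-and-add: invert 001100010010100000 + 1 = 110011101101100000 (i.e. -50336).
  100011100111010111
+ 110011101101100000
= 010111010100110111  (discard carry-out 1)
Result 010111010100110111: MSB = 0 → value 95543.
Both addends (after negating the subtrahend) are negative but the stored result is non-negative: signed overflow. The true value -116265 − 50336 = -166601 lies outside [-131072, 131071].

95543; overflow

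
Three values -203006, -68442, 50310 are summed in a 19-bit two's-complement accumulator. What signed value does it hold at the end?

-203006 + (-68442) = -271448 → wraps to 252840 (0111101101110101000)
252840 + 50310 = 303150 → wraps to -221138 (1001010000000101110)

-221138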